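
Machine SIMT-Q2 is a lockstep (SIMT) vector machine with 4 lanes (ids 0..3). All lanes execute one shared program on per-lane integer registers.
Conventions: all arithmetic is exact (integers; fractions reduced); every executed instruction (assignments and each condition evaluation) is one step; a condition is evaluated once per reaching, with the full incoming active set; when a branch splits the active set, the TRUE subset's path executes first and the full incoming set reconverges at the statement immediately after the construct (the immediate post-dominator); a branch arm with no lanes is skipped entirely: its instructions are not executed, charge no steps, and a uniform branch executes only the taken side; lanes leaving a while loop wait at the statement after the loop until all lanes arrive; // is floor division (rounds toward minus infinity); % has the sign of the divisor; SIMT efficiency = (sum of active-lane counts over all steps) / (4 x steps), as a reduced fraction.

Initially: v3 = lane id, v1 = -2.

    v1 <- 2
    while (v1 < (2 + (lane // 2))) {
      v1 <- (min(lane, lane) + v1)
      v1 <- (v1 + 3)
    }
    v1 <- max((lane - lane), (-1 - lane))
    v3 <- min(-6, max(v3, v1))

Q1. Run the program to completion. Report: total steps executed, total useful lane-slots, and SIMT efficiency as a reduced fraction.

Answer: 7 steps, 22 useful, 11/14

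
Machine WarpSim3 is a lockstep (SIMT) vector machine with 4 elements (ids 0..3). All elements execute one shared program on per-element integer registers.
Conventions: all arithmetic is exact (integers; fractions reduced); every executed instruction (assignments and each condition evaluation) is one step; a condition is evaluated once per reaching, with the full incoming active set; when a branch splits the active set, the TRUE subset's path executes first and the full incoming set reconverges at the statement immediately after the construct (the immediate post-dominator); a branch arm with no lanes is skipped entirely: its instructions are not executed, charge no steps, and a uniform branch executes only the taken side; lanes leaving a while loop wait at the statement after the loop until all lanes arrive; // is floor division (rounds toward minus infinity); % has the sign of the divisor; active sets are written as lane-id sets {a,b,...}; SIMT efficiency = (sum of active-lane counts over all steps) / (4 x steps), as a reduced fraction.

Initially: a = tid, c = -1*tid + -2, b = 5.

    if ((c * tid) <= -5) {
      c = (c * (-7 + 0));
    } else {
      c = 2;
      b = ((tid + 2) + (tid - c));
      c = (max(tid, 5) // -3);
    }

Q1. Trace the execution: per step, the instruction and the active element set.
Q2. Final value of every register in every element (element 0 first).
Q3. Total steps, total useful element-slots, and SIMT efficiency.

step 0: eval ((c * tid) <= -5)       {0,1,2,3}
step 1: c <- (c * (-7 + 0))          {2,3}
step 2: c <- 2                       {0,1}
step 3: b <- ((tid + 2) + (tid - c)) {0,1}
step 4: c <- (max(tid, 5) // -3)     {0,1}

Answer: 5 steps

a: 0,1,2,3
c: -2,-2,28,35
b: 0,2,5,5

steps = 5; useful = 12; efficiency = 12/20 = 3/5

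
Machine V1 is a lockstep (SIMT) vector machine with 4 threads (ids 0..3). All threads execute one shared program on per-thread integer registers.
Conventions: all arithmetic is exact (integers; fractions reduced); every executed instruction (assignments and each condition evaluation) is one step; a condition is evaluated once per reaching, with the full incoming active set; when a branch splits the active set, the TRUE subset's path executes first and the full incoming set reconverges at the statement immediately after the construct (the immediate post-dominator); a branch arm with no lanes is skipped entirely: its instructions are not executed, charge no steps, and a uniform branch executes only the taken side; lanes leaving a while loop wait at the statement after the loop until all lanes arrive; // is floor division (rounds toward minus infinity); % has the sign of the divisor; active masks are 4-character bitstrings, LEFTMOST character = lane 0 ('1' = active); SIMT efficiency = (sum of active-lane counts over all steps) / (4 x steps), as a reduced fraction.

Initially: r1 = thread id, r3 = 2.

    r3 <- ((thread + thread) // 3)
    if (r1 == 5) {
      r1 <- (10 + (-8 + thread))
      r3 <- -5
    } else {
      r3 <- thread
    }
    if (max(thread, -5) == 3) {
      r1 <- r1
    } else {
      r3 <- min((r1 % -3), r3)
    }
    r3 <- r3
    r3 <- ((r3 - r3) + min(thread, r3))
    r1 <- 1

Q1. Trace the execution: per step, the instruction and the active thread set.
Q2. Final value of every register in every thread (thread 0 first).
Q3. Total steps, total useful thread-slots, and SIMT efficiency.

step 0: r3 <- ((thread + thread) // 3) 1111
step 1: eval (r1 == 5)               1111
step 2: r3 <- thread                 1111
step 3: eval (max(thread, -5) == 3)  1111
step 4: r1 <- r1                     0001
step 5: r3 <- min((r1 % -3), r3)     1110
step 6: r3 <- r3                     1111
step 7: r3 <- ((r3 - r3) + min(thread, r3)) 1111
step 8: r1 <- 1                      1111

Answer: 9 steps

r1: 1,1,1,1
r3: 0,-2,-1,3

steps = 9; useful = 32; efficiency = 32/36 = 8/9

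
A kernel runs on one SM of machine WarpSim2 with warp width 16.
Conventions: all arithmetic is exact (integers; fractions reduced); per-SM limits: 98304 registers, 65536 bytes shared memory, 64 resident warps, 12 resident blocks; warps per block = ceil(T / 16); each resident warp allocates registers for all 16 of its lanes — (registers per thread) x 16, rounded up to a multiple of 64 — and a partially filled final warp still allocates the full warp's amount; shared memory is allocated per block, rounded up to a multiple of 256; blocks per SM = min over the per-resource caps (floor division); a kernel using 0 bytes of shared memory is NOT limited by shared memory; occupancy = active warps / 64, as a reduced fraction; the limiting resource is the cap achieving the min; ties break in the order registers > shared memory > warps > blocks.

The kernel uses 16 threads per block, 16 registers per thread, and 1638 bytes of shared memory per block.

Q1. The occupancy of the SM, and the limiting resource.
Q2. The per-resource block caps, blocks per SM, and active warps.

Answer: occupancy 3/16, limited by blocks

registers: 384 blocks
shared memory: 36 blocks
warps: 64 blocks
blocks: 12 blocks

Answer: 12 blocks, 12 active warps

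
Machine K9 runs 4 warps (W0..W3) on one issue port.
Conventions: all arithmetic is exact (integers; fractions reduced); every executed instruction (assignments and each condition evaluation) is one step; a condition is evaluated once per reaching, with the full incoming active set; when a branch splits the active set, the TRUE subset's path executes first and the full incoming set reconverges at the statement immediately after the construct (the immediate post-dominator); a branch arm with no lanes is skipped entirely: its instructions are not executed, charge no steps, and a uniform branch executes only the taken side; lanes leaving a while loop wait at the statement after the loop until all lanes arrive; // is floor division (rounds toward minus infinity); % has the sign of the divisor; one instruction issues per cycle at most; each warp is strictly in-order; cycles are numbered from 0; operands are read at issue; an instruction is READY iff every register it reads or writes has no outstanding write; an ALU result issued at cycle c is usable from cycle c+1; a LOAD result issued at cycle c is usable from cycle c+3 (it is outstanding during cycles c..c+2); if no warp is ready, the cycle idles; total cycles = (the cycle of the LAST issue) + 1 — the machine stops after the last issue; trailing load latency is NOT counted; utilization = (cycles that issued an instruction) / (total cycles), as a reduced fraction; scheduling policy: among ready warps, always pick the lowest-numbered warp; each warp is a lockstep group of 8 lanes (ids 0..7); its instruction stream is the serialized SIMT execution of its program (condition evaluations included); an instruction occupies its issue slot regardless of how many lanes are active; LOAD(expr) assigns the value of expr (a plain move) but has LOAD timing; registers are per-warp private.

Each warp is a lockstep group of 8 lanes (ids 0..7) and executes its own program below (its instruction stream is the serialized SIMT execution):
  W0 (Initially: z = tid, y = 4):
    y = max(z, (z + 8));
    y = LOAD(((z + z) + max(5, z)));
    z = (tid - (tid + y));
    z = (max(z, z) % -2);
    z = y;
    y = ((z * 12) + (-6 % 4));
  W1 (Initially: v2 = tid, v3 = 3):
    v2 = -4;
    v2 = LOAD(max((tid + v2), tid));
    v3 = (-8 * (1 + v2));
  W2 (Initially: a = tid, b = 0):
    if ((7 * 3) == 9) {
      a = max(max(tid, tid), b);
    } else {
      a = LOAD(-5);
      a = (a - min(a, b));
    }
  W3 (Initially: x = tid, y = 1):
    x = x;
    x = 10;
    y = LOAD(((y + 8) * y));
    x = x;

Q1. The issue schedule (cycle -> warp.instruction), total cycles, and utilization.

cycle 0: W0.I0
cycle 1: W0.I1
cycle 2: W1.I0
cycle 3: W1.I1
cycle 4: W0.I2
cycle 5: W0.I3
cycle 6: W0.I4
cycle 7: W0.I5
cycle 8: W1.I2
cycle 9: W2.I0
cycle 10: W2.I1
cycle 11: W3.I0
cycle 12: W3.I1
cycle 13: W2.I2
cycle 14: W3.I2
cycle 15: W3.I3

Answer: 16 cycles, utilization 1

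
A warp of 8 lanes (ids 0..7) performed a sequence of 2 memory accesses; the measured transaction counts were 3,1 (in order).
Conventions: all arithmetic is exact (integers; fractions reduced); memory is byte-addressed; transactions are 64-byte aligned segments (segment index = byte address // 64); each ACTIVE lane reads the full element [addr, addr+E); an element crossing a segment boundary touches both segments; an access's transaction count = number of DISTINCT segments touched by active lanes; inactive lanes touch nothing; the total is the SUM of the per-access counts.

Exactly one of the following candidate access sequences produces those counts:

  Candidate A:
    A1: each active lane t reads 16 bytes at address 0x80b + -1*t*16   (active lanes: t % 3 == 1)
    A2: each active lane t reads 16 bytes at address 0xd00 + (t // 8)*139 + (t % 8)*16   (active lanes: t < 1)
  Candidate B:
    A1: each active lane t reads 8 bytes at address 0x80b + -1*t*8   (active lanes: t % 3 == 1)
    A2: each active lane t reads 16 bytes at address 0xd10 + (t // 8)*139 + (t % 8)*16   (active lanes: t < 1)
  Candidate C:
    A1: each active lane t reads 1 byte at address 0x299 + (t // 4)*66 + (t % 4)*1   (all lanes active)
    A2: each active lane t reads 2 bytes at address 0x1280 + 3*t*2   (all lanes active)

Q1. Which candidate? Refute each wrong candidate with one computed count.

B: A1 gives 2 transactions, not 3
C: A1 gives 2 transactions, not 3
A: all counts match (3,1)

Answer: A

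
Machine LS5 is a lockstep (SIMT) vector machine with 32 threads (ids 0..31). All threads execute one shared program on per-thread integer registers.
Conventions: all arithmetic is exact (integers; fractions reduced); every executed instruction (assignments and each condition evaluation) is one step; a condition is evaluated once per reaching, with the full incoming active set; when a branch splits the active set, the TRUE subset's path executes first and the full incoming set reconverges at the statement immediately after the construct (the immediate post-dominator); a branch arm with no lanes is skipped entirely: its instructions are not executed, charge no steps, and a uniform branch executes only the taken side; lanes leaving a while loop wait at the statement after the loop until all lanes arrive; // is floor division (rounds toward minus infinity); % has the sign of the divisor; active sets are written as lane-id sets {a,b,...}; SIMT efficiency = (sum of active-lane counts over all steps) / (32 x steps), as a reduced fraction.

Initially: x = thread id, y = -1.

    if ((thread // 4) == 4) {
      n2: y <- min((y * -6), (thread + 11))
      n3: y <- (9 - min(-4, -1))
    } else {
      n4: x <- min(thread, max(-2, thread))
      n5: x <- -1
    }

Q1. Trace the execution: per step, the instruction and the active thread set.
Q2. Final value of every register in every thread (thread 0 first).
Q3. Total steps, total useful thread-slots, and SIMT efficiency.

step 0: eval ((thread // 4) == 4)    {0,1,2,3,4,5,6,7,8,9,10,11,12,13,14,15,16,17,18,19,20,21,22,23,24,25,26,27,28,29,30,31}
step 1: y <- min((y * -6), (thread + 11)) {16,17,18,19}
step 2: y <- (9 - min(-4, -1))       {16,17,18,19}
step 3: x <- min(thread, max(-2, thread)) {0,1,2,3,4,5,6,7,8,9,10,11,12,13,14,15,20,21,22,23,24,25,26,27,28,29,30,31}
step 4: x <- -1                      {0,1,2,3,4,5,6,7,8,9,10,11,12,13,14,15,20,21,22,23,24,25,26,27,28,29,30,31}

Answer: 5 steps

x: -1,-1,-1,-1,-1,-1,-1,-1,-1,-1,-1,-1,-1,-1,-1,-1,16,17,18,19,-1,-1,-1,-1,-1,-1,-1,-1,-1,-1,-1,-1
y: -1,-1,-1,-1,-1,-1,-1,-1,-1,-1,-1,-1,-1,-1,-1,-1,13,13,13,13,-1,-1,-1,-1,-1,-1,-1,-1,-1,-1,-1,-1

steps = 5; useful = 96; efficiency = 96/160 = 3/5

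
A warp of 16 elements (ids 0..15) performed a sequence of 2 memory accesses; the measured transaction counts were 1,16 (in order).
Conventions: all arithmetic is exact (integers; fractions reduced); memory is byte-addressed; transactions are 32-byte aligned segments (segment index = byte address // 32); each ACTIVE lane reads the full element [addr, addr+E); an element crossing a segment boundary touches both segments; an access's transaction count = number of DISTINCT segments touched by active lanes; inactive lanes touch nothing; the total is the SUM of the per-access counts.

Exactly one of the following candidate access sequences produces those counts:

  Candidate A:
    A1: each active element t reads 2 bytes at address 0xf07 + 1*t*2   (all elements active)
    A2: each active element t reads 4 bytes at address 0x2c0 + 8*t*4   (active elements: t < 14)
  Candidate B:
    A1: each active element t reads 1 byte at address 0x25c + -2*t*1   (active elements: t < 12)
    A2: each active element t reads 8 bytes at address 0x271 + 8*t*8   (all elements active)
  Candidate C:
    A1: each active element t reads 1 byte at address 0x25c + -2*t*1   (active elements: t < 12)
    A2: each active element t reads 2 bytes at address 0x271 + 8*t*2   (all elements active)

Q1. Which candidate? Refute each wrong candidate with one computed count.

A: A1 gives 2 transactions, not 1
C: A2 gives 9 transactions, not 16
B: all counts match (1,16)

Answer: B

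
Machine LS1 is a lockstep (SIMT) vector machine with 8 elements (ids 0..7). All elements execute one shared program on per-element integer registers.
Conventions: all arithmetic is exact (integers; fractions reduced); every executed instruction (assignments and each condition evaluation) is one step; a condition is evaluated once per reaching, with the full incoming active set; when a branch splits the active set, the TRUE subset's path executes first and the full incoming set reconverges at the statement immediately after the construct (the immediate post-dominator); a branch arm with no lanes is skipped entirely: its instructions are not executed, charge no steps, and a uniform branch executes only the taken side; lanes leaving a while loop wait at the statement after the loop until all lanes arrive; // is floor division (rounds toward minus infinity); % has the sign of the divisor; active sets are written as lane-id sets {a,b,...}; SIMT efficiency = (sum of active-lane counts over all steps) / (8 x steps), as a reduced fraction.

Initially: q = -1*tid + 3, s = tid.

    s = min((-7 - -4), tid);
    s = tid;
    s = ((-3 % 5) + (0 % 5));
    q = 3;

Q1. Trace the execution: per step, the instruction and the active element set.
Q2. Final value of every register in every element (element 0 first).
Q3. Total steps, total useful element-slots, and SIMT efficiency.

step 0: s <- min((-7 - -4), tid)     {0,1,2,3,4,5,6,7}
step 1: s <- tid                     {0,1,2,3,4,5,6,7}
step 2: s <- ((-3 % 5) + (0 % 5))    {0,1,2,3,4,5,6,7}
step 3: q <- 3                       {0,1,2,3,4,5,6,7}

Answer: 4 steps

q: 3,3,3,3,3,3,3,3
s: 2,2,2,2,2,2,2,2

steps = 4; useful = 32; efficiency = 32/32 = 1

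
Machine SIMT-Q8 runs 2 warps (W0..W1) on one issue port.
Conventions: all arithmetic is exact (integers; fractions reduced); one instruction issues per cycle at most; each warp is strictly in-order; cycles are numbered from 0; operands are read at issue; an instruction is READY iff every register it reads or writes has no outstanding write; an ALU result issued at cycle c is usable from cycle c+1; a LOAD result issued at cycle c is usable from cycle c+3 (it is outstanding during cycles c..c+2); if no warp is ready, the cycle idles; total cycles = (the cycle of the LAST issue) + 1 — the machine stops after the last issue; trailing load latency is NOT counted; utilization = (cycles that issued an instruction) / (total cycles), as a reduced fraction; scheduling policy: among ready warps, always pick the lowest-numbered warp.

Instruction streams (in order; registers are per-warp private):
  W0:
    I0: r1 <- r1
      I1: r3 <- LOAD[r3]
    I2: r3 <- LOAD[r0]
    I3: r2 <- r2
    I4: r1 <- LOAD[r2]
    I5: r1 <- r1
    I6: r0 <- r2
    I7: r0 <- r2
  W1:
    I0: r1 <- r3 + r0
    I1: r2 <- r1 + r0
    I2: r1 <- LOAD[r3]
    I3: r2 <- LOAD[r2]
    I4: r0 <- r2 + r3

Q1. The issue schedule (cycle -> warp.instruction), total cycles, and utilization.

cycle 0: W0.I0
cycle 1: W0.I1
cycle 2: W1.I0
cycle 3: W1.I1
cycle 4: W0.I2
cycle 5: W0.I3
cycle 6: W0.I4
cycle 7: W1.I2
cycle 8: W1.I3
cycle 9: W0.I5
cycle 10: W0.I6
cycle 11: W0.I7
cycle 12: W1.I4

Answer: 13 cycles, utilization 1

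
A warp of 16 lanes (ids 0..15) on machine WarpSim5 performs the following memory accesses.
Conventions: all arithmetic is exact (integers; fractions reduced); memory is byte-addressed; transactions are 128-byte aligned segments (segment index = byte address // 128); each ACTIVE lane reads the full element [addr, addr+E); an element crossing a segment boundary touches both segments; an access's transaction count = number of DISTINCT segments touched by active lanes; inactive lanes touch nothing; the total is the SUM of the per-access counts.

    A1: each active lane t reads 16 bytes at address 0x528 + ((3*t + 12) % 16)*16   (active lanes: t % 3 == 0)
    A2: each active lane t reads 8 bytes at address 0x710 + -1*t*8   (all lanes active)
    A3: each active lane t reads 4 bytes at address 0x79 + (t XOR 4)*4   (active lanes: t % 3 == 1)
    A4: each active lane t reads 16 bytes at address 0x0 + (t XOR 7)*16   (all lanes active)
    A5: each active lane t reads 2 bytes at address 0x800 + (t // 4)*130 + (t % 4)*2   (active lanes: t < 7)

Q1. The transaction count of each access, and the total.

A1: 3 transactions
A2: 2 transactions
A3: 2 transactions
A4: 2 transactions
A5: 2 transactions

Answer: 3,2,2,2,2; total 11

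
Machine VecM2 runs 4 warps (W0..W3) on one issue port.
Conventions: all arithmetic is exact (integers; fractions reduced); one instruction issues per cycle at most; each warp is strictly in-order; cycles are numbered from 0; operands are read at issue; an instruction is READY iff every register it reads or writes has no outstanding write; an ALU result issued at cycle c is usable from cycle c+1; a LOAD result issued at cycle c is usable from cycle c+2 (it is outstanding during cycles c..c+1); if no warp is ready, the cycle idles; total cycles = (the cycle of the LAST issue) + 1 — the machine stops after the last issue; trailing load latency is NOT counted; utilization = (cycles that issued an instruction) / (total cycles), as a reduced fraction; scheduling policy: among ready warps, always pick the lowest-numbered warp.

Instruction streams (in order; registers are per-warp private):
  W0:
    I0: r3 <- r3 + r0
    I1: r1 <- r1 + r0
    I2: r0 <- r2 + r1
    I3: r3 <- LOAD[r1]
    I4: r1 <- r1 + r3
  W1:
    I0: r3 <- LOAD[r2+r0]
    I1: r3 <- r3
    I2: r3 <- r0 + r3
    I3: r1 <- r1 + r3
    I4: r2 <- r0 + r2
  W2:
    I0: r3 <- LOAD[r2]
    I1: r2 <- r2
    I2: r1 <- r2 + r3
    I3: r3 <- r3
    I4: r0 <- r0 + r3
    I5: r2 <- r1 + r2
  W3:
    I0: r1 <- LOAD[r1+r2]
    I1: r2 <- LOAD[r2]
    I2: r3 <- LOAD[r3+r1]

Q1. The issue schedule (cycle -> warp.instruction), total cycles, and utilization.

cycle 0: W0.I0
cycle 1: W0.I1
cycle 2: W0.I2
cycle 3: W0.I3
cycle 4: W1.I0
cycle 5: W0.I4
cycle 6: W1.I1
cycle 7: W1.I2
cycle 8: W1.I3
cycle 9: W1.I4
cycle 10: W2.I0
cycle 11: W2.I1
cycle 12: W2.I2
cycle 13: W2.I3
cycle 14: W2.I4
cycle 15: W2.I5
cycle 16: W3.I0
cycle 17: W3.I1
cycle 18: W3.I2

Answer: 19 cycles, utilization 1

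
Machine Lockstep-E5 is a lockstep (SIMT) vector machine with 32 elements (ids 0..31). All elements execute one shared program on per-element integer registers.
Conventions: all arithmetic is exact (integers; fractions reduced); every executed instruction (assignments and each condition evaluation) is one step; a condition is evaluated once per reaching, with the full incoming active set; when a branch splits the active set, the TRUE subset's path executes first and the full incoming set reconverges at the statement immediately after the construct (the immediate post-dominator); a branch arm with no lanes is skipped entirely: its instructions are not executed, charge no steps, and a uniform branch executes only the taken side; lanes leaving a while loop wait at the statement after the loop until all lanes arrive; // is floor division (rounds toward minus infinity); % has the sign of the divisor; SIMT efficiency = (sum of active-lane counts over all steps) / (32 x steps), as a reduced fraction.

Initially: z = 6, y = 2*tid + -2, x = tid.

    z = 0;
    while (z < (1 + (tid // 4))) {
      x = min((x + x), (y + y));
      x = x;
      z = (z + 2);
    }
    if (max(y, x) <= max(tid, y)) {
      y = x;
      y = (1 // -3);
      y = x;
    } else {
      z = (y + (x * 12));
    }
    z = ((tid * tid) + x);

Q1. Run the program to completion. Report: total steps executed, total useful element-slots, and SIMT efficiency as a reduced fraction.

Answer: 24 steps, 484 useful, 121/192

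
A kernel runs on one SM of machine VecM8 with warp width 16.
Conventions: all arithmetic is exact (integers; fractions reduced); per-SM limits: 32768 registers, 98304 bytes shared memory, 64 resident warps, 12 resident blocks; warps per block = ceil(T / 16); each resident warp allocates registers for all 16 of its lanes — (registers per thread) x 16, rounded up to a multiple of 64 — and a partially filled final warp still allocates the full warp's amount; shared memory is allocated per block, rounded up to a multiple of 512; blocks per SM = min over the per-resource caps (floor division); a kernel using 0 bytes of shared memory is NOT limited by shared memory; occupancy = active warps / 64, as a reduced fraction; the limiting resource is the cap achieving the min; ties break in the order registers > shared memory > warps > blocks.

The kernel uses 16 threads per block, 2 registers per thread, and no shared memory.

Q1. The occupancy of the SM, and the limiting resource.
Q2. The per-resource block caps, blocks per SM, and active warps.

Answer: occupancy 3/16, limited by blocks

registers: 512 blocks
shared memory: no limit (kernel uses none)
warps: 64 blocks
blocks: 12 blocks

Answer: 12 blocks, 12 active warps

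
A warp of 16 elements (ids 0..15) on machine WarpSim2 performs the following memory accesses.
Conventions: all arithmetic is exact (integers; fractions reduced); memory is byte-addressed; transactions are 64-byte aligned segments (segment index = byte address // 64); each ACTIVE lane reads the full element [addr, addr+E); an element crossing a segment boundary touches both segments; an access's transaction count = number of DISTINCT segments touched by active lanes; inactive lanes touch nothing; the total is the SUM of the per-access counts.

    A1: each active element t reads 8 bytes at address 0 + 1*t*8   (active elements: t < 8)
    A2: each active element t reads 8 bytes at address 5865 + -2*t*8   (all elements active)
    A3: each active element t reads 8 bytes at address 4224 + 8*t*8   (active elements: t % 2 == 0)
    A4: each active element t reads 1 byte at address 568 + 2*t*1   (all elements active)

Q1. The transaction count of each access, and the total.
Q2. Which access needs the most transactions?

A1: 1 transaction
A2: 5 transactions
A3: 8 transactions
A4: 2 transactions

Answer: 1,5,8,2; total 16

Answer: A3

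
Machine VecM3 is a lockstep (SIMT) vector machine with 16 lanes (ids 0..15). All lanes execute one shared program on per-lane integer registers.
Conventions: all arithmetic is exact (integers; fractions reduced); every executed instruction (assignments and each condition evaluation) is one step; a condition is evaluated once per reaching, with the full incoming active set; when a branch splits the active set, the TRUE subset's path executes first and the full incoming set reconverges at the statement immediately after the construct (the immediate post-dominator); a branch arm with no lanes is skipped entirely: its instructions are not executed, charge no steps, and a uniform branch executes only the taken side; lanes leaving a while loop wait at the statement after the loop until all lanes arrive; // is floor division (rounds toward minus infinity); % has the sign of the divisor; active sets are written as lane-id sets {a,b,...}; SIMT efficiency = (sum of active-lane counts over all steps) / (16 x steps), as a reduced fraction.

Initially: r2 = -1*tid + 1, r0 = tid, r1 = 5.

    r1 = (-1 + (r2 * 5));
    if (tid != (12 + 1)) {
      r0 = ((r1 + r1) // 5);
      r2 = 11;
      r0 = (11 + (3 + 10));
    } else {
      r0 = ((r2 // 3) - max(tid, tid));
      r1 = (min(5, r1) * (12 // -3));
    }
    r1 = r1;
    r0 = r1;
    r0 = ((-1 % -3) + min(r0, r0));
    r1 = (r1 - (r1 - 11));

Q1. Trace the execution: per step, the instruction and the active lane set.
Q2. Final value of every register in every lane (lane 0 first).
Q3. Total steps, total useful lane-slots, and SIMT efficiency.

step 0: r1 <- (-1 + (r2 * 5))        {0,1,2,3,4,5,6,7,8,9,10,11,12,13,14,15}
step 1: eval (tid != (12 + 1))       {0,1,2,3,4,5,6,7,8,9,10,11,12,13,14,15}
step 2: r0 <- ((r1 + r1) // 5)       {0,1,2,3,4,5,6,7,8,9,10,11,12,14,15}
step 3: r2 <- 11                     {0,1,2,3,4,5,6,7,8,9,10,11,12,14,15}
step 4: r0 <- (11 + (3 + 10))        {0,1,2,3,4,5,6,7,8,9,10,11,12,14,15}
step 5: r0 <- ((r2 // 3) - max(tid, tid)) {13}
step 6: r1 <- (min(5, r1) * (12 // -3)) {13}
step 7: r1 <- r1                     {0,1,2,3,4,5,6,7,8,9,10,11,12,13,14,15}
step 8: r0 <- r1                     {0,1,2,3,4,5,6,7,8,9,10,11,12,13,14,15}
step 9: r0 <- ((-1 % -3) + min(r0, r0)) {0,1,2,3,4,5,6,7,8,9,10,11,12,13,14,15}
step 10: r1 <- (r1 - (r1 - 11))       {0,1,2,3,4,5,6,7,8,9,10,11,12,13,14,15}

Answer: 11 steps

r2: 11,11,11,11,11,11,11,11,11,11,11,11,11,-12,11,11
r0: 3,-2,-7,-12,-17,-22,-27,-32,-37,-42,-47,-52,-57,243,-67,-72
r1: 11,11,11,11,11,11,11,11,11,11,11,11,11,11,11,11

steps = 11; useful = 143; efficiency = 143/176 = 13/16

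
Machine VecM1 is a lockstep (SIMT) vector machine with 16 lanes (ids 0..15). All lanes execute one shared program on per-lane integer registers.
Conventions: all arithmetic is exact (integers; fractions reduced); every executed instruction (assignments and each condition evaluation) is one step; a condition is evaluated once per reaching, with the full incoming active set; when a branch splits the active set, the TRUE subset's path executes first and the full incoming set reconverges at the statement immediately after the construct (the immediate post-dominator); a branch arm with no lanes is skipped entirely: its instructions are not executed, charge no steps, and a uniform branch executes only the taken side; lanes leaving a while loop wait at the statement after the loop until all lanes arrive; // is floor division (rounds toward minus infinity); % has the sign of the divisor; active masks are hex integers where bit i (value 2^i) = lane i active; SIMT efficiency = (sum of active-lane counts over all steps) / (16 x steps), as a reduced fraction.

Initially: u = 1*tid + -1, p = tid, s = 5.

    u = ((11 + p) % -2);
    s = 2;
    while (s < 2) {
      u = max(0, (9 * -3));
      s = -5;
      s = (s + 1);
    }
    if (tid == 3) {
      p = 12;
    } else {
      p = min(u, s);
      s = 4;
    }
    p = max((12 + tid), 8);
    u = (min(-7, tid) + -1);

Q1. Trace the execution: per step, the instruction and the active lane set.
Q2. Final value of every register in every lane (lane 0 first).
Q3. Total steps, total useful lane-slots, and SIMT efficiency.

step 0: u <- ((11 + p) % -2)         0xffff
step 1: s <- 2                       0xffff
step 2: eval (s < 2)                 0xffff
step 3: eval (tid == 3)              0xffff
step 4: p <- 12                      0x0008
step 5: p <- min(u, s)               0xfff7
step 6: s <- 4                       0xfff7
step 7: p <- max((12 + tid), 8)      0xffff
step 8: u <- (min(-7, tid) + -1)     0xffff

Answer: 9 steps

u: -8,-8,-8,-8,-8,-8,-8,-8,-8,-8,-8,-8,-8,-8,-8,-8
p: 12,13,14,15,16,17,18,19,20,21,22,23,24,25,26,27
s: 4,4,4,2,4,4,4,4,4,4,4,4,4,4,4,4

steps = 9; useful = 127; efficiency = 127/144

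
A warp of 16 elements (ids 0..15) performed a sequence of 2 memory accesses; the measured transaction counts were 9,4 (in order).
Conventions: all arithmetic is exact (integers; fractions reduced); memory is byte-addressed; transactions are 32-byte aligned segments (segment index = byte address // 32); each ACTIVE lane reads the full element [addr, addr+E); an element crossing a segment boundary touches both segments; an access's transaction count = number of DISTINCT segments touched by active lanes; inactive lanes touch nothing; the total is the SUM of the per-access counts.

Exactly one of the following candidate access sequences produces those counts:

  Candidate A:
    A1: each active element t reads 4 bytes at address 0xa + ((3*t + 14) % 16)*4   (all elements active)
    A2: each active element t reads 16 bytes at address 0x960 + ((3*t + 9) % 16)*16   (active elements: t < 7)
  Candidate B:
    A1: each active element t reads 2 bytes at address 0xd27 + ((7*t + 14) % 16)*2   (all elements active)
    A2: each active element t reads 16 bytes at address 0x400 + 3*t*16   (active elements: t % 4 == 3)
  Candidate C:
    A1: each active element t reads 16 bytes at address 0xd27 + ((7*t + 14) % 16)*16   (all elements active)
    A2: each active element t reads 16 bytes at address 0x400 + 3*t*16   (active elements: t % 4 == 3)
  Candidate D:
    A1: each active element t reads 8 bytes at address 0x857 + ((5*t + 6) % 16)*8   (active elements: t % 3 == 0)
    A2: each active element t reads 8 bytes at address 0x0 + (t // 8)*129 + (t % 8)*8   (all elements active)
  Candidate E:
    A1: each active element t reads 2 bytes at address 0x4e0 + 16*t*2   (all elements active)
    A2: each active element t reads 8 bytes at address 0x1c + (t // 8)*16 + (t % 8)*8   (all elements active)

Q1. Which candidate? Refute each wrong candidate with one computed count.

A: A1 gives 3 transactions, not 9
B: A1 gives 2 transactions, not 9
D: A1 gives 3 transactions, not 9
E: A1 gives 16 transactions, not 9
C: all counts match (9,4)

Answer: C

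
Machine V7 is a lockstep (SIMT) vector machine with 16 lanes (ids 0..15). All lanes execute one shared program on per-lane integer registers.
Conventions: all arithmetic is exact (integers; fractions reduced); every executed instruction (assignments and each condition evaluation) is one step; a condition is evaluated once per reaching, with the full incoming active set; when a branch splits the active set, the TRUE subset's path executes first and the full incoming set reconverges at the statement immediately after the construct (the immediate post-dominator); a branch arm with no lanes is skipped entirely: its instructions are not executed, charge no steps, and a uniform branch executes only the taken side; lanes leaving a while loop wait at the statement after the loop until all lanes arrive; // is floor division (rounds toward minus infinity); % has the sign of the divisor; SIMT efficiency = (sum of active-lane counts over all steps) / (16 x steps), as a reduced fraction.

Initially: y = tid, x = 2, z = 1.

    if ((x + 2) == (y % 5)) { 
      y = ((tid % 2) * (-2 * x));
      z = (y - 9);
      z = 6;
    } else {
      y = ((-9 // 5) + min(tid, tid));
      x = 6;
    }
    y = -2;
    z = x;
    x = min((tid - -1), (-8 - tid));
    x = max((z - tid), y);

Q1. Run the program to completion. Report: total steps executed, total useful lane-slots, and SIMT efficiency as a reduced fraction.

Answer: 10 steps, 115 useful, 23/32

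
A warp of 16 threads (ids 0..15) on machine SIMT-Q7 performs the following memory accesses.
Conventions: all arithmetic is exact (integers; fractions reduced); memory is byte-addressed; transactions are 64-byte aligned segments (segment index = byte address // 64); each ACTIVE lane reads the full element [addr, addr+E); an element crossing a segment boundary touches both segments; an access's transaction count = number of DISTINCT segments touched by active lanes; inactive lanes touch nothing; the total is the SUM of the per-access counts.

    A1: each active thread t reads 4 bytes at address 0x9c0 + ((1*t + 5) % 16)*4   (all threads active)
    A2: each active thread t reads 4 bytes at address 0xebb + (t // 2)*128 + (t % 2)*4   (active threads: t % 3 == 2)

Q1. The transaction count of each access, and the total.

A1: 1 transaction
A2: 7 transactions

Answer: 1,7; total 8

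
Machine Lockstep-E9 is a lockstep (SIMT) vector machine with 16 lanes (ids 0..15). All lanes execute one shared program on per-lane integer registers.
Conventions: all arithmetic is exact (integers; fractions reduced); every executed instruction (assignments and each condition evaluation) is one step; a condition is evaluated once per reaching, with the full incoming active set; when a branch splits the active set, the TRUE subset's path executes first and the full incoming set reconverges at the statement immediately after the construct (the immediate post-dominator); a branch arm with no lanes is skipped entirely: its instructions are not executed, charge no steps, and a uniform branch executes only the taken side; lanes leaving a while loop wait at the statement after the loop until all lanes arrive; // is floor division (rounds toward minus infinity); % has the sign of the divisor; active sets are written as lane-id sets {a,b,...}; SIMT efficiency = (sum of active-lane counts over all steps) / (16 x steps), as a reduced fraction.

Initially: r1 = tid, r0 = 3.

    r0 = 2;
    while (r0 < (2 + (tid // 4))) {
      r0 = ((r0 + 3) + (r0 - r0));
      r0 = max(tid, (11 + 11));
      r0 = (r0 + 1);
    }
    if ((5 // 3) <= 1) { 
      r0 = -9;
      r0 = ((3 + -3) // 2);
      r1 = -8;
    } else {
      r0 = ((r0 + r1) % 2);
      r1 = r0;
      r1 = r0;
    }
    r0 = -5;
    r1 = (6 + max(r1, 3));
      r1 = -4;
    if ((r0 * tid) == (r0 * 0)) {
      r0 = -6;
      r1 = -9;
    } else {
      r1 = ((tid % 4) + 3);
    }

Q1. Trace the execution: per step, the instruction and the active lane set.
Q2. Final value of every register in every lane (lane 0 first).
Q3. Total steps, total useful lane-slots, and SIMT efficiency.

step 0: r0 <- 2                      {0,1,2,3,4,5,6,7,8,9,10,11,12,13,14,15}
step 1: eval (r0 < (2 + (tid // 4))) {0,1,2,3,4,5,6,7,8,9,10,11,12,13,14,15}
step 2: r0 <- ((r0 + 3) + (r0 - r0)) {4,5,6,7,8,9,10,11,12,13,14,15}
step 3: r0 <- max(tid, (11 + 11))    {4,5,6,7,8,9,10,11,12,13,14,15}
step 4: r0 <- (r0 + 1)               {4,5,6,7,8,9,10,11,12,13,14,15}
step 5: eval (r0 < (2 + (tid // 4))) {4,5,6,7,8,9,10,11,12,13,14,15}
step 6: eval ((5 // 3) <= 1)         {0,1,2,3,4,5,6,7,8,9,10,11,12,13,14,15}
step 7: r0 <- -9                     {0,1,2,3,4,5,6,7,8,9,10,11,12,13,14,15}
step 8: r0 <- ((3 + -3) // 2)        {0,1,2,3,4,5,6,7,8,9,10,11,12,13,14,15}
step 9: r1 <- -8                     {0,1,2,3,4,5,6,7,8,9,10,11,12,13,14,15}
step 10: r0 <- -5                     {0,1,2,3,4,5,6,7,8,9,10,11,12,13,14,15}
step 11: r1 <- (6 + max(r1, 3))       {0,1,2,3,4,5,6,7,8,9,10,11,12,13,14,15}
step 12: r1 <- -4                     {0,1,2,3,4,5,6,7,8,9,10,11,12,13,14,15}
step 13: eval ((r0 * tid) == (r0 * 0)) {0,1,2,3,4,5,6,7,8,9,10,11,12,13,14,15}
step 14: r0 <- -6                     {0}
step 15: r1 <- -9                     {0}
step 16: r1 <- ((tid % 4) + 3)        {1,2,3,4,5,6,7,8,9,10,11,12,13,14,15}

Answer: 17 steps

r1: -9,4,5,6,3,4,5,6,3,4,5,6,3,4,5,6
r0: -6,-5,-5,-5,-5,-5,-5,-5,-5,-5,-5,-5,-5,-5,-5,-5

steps = 17; useful = 225; efficiency = 225/272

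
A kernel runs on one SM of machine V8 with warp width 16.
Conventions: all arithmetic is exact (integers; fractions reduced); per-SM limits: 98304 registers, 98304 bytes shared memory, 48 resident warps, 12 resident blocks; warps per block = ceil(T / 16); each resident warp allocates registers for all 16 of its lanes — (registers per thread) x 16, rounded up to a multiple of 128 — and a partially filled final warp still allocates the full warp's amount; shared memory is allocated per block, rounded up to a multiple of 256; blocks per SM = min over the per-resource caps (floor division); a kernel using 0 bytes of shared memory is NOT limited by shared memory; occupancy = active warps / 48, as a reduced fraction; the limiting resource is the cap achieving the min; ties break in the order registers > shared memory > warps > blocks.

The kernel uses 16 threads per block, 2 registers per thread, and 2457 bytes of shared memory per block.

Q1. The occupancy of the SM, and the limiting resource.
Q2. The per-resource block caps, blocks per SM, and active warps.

Answer: occupancy 1/4, limited by blocks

registers: 768 blocks
shared memory: 38 blocks
warps: 48 blocks
blocks: 12 blocks

Answer: 12 blocks, 12 active warps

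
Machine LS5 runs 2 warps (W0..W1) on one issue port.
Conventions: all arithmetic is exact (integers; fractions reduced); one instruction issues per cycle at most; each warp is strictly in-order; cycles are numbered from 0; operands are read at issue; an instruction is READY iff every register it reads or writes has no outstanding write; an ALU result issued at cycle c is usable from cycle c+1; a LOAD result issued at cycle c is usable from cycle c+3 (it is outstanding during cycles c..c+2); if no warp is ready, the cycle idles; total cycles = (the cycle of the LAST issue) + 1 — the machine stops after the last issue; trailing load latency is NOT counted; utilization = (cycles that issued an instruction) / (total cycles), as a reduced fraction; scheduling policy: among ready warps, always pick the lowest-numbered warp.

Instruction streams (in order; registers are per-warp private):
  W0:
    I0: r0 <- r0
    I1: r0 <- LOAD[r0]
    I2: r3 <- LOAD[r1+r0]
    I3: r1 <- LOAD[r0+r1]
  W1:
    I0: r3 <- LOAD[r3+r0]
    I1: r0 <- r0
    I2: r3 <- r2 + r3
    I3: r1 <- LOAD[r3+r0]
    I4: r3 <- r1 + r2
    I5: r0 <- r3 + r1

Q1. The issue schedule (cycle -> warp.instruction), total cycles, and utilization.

cycle 0: W0.I0
cycle 1: W0.I1
cycle 2: W1.I0
cycle 3: W1.I1
cycle 4: W0.I2
cycle 5: W0.I3
cycle 6: W1.I2
cycle 7: W1.I3
cycle 8: idle
cycle 9: idle
cycle 10: W1.I4
cycle 11: W1.I5

Answer: 12 cycles, utilization 5/6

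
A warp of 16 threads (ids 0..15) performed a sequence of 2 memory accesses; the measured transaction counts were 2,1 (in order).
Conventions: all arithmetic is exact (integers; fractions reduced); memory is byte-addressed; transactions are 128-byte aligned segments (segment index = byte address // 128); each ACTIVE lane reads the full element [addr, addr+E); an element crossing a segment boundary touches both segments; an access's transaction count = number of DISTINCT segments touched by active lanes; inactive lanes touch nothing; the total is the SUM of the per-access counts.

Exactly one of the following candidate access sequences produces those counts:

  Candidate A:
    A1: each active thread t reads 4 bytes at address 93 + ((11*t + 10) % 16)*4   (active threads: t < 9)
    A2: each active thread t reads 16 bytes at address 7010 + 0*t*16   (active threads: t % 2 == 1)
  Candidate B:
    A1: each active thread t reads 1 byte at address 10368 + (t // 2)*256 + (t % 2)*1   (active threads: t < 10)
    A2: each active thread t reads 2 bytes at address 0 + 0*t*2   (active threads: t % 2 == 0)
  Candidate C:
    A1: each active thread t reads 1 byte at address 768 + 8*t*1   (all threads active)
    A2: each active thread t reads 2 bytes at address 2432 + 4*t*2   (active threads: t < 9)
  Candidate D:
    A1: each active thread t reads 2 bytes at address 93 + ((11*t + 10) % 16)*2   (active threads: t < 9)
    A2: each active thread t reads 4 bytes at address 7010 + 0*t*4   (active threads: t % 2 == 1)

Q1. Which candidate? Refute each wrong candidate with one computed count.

B: A1 gives 5 transactions, not 2
C: A1 gives 1 transaction, not 2
D: A1 gives 1 transaction, not 2
A: all counts match (2,1)

Answer: A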